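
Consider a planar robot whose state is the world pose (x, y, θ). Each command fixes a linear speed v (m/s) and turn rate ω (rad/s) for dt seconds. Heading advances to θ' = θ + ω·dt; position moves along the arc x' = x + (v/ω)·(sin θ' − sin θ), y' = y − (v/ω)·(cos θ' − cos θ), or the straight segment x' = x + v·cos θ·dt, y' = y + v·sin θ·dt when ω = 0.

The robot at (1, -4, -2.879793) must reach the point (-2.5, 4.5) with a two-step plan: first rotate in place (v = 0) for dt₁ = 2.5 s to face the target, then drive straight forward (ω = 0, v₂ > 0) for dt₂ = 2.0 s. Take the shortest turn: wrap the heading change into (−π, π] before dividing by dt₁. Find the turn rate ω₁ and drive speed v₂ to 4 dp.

ω₁ = -0.5768, v₂ = 4.5962

heading to target = atan2(4.5−-4, -2.5−1) = 1.9614
Δθ = wrap(1.9614 − -2.8798) = -1.4420; ω₁ = Δθ/dt₁ = -0.5768
distance = √((-2.5−1)² + (4.5−-4)²) = 9.1924; v₂ = distance/dt₂ = 4.5962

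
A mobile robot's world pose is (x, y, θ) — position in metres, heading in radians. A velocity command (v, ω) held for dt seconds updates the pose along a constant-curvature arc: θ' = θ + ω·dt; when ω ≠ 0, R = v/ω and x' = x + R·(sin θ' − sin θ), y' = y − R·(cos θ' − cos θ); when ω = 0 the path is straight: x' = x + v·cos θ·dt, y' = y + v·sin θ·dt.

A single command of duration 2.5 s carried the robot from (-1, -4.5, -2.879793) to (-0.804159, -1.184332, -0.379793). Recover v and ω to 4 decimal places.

Δθ = -0.379793 − -2.879793 = 2.500000
ω = Δθ/dt = 2.500000/2.5 = 1.0000
R = −Δy/(cos θ' − cos θ) = -1.7500
v = R·ω = -1.7500·1.0000 = -1.7500

v = -1.7500, ω = 1.0000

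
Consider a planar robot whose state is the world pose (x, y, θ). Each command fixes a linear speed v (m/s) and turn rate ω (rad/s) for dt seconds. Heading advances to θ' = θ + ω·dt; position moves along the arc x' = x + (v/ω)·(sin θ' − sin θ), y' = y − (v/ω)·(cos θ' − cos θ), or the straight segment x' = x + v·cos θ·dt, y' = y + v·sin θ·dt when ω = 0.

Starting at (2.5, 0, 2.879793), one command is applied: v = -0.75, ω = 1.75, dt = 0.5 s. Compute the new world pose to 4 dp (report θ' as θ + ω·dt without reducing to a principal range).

θ' = 2.8798 + 1.75·0.5 = 3.7548
R = v/ω = -0.75/1.75 = -0.4286
x' = 2.5 + -0.4286·(sin 3.7548 − sin 2.8798) = 2.8576
y' = 0 − -0.4286·(cos 3.7548 − cos 2.8798) = 0.0635

(2.8576, 0.0635, 3.7548)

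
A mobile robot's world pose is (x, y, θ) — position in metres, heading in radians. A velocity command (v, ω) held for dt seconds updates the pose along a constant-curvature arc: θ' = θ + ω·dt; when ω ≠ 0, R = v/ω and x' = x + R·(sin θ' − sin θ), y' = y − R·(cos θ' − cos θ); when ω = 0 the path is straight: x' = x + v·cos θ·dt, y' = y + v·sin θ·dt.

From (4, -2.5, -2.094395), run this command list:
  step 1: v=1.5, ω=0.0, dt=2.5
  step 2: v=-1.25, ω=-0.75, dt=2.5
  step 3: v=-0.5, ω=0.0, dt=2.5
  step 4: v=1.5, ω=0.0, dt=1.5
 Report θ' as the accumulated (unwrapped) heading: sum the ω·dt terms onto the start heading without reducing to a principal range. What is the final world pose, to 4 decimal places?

(4.1193, -4.7170, -3.9694)

step 1: θ'=-2.0944 (straight) → pose (2.1250, -5.7476, -2.0944)
step 2: θ'=-3.9694 (R=1.6667) → pose (4.7958, -5.4534, -3.9694)
step 3: θ'=-3.9694 (straight) → pose (5.6414, -6.3740, -3.9694)
step 4: θ'=-3.9694 (straight) → pose (4.1193, -4.7170, -3.9694)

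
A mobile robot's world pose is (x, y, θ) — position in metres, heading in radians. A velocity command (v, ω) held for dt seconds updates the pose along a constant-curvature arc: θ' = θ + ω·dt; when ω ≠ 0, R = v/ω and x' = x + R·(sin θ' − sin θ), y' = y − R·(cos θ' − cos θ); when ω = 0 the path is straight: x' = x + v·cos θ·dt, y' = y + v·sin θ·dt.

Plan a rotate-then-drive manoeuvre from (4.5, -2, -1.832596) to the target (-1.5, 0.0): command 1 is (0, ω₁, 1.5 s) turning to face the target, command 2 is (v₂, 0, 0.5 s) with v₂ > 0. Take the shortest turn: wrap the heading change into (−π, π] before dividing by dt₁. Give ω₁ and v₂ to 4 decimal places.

ω₁ = -1.0872, v₂ = 12.6491

heading to target = atan2(0−-2, -1.5−4.5) = 2.8198
Δθ = wrap(2.8198 − -1.8326) = -1.6307; ω₁ = Δθ/dt₁ = -1.0872
distance = √((-1.5−4.5)² + (0−-2)²) = 6.3246; v₂ = distance/dt₂ = 12.6491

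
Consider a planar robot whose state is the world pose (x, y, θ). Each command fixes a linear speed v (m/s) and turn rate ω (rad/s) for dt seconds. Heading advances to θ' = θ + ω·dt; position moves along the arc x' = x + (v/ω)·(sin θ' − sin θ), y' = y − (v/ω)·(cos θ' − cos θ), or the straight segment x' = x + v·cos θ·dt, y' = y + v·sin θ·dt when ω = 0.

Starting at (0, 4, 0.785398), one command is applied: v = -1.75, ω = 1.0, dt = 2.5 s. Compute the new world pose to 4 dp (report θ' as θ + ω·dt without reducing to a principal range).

(1.4882, 1.0306, 3.2854)

θ' = 0.7854 + 1.0·2.5 = 3.2854
R = v/ω = -1.75/1.0 = -1.7500
x' = 0 + -1.7500·(sin 3.2854 − sin 0.7854) = 1.4882
y' = 4 − -1.7500·(cos 3.2854 − cos 0.7854) = 1.0306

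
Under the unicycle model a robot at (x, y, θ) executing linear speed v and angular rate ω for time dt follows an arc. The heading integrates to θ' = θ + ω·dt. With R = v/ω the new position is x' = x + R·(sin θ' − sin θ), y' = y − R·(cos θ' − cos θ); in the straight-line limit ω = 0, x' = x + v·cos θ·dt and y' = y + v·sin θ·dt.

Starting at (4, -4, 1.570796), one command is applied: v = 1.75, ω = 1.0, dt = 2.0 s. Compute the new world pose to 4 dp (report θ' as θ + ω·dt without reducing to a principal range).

(1.5217, -2.4087, 3.5708)

θ' = 1.5708 + 1.0·2.0 = 3.5708
R = v/ω = 1.75/1.0 = 1.7500
x' = 4 + 1.7500·(sin 3.5708 − sin 1.5708) = 1.5217
y' = -4 − 1.7500·(cos 3.5708 − cos 1.5708) = -2.4087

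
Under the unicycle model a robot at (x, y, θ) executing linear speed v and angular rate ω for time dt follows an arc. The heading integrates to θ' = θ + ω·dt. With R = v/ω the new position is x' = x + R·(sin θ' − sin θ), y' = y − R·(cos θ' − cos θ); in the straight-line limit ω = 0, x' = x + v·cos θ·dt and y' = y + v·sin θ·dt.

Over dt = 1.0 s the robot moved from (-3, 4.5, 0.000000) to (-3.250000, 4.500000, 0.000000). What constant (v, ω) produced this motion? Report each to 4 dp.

v = -0.2500, ω = 0.0000

Δθ = 0.000000 − 0.000000 = 0.000000
ω = Δθ/dt = 0.000000/1.0 = 0.0000
ω = 0 → v = (Δx·cos θ + Δy·sin θ)/dt = -0.2500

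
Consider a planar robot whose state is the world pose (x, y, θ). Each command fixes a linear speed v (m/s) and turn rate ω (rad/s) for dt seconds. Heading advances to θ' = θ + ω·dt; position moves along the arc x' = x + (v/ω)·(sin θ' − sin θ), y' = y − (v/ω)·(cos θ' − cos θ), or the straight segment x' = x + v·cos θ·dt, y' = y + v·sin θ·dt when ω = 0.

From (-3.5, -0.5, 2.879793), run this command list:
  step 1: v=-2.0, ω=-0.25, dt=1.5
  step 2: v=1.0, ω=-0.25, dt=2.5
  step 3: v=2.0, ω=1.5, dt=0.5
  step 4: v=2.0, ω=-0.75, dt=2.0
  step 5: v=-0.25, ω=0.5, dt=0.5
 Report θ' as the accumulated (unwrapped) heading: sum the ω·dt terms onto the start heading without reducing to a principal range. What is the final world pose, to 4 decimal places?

(-4.0071, 4.3060, 1.3798)

step 1: θ'=2.5048 (R=8.0000) → pose (-0.8136, -1.7954, 2.5048)
step 2: θ'=1.8798 (R=-4.0000) → pose (-2.2456, 0.2042, 1.8798)
step 3: θ'=2.6298 (R=1.3333) → pose (-2.8628, 0.9612, 2.6298)
step 4: θ'=1.1298 (R=-2.6667) → pose (-3.9683, 4.4245, 1.1298)
step 5: θ'=1.3798 (R=-0.5000) → pose (-4.0071, 4.3060, 1.3798)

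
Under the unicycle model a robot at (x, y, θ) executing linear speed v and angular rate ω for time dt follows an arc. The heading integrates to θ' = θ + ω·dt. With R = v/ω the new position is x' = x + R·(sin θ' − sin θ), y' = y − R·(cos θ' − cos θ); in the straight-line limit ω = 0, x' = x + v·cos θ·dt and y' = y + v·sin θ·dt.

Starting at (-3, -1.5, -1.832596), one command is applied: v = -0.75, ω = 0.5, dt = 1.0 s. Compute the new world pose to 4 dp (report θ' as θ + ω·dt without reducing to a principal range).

(-2.9912, -0.7578, -1.3326)

θ' = -1.8326 + 0.5·1.0 = -1.3326
R = v/ω = -0.75/0.5 = -1.5000
x' = -3 + -1.5000·(sin -1.3326 − sin -1.8326) = -2.9912
y' = -1.5 − -1.5000·(cos -1.3326 − cos -1.8326) = -0.7578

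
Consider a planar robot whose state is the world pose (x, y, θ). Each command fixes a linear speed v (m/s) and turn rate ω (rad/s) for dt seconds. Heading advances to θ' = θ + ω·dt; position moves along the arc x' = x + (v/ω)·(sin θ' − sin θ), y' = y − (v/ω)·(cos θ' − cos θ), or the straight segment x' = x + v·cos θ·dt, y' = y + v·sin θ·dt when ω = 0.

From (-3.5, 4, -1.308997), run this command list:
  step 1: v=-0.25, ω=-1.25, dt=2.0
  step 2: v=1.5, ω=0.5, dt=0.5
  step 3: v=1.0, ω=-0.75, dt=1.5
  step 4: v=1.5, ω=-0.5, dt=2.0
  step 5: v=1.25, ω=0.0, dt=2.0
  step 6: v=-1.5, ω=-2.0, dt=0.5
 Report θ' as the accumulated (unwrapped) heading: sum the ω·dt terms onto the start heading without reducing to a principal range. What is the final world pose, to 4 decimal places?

(-1.9602, 9.6773, -6.6840)

step 1: θ'=-3.8090 (R=0.2000) → pose (-3.1830, 4.2088, -3.8090)
step 2: θ'=-3.5590 (R=3.0000) → pose (-3.8237, 4.5950, -3.5590)
step 3: θ'=-4.6840 (R=-1.3333) → pose (-4.6160, 5.7760, -4.6840)
step 4: θ'=-5.6840 (R=-3.0000) → pose (-3.3091, 8.3385, -5.6840)
step 5: θ'=-5.6840 (straight) → pose (-1.2446, 9.7485, -5.6840)
step 6: θ'=-6.6840 (R=0.7500) → pose (-1.9602, 9.6773, -6.6840)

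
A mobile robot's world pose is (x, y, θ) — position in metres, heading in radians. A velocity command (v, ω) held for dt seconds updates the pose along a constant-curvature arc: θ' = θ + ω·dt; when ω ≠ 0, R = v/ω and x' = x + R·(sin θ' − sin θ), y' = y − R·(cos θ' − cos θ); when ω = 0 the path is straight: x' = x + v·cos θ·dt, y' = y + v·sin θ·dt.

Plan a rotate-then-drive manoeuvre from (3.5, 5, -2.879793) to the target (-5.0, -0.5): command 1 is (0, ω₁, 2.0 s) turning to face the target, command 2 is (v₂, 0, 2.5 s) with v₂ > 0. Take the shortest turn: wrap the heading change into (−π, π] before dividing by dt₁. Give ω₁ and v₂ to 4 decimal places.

ω₁ = 0.1563, v₂ = 4.0497

heading to target = atan2(-0.5−5, -5−3.5) = -2.5673
Δθ = wrap(-2.5673 − -2.8798) = 0.3125; ω₁ = Δθ/dt₁ = 0.1563
distance = √((-5−3.5)² + (-0.5−5)²) = 10.1242; v₂ = distance/dt₂ = 4.0497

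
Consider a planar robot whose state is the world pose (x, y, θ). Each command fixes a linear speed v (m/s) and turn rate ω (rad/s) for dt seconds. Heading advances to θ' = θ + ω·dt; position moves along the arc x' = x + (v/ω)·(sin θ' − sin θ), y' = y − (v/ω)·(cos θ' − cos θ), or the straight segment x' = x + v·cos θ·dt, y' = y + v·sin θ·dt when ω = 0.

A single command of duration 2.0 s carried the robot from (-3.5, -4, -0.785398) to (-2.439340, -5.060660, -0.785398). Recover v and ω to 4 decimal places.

Δθ = -0.785398 − -0.785398 = 0.000000
ω = Δθ/dt = 0.000000/2.0 = 0.0000
ω = 0 → v = (Δx·cos θ + Δy·sin θ)/dt = 0.7500

v = 0.7500, ω = 0.0000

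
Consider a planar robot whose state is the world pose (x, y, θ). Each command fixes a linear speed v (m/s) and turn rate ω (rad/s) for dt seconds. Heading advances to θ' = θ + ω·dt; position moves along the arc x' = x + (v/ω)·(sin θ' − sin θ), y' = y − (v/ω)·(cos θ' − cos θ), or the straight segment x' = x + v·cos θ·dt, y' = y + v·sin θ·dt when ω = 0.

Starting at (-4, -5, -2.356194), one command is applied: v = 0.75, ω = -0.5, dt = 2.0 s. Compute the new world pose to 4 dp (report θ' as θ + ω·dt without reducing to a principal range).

(-5.3801, -5.4049, -3.3562)

θ' = -2.3562 + -0.5·2.0 = -3.3562
R = v/ω = 0.75/-0.5 = -1.5000
x' = -4 + -1.5000·(sin -3.3562 − sin -2.3562) = -5.3801
y' = -5 − -1.5000·(cos -3.3562 − cos -2.3562) = -5.4049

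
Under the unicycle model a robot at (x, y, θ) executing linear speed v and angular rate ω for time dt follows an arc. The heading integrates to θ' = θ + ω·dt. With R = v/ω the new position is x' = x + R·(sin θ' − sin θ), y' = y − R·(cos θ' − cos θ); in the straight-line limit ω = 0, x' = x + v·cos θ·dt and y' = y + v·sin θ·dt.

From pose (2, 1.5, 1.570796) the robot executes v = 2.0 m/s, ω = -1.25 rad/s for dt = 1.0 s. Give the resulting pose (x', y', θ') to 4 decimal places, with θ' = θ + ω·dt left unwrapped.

θ' = 1.5708 + -1.25·1.0 = 0.3208
R = v/ω = 2.0/-1.25 = -1.6000
x' = 2 + -1.6000·(sin 0.3208 − sin 1.5708) = 3.0955
y' = 1.5 − -1.6000·(cos 0.3208 − cos 1.5708) = 3.0184

(3.0955, 3.0184, 0.3208)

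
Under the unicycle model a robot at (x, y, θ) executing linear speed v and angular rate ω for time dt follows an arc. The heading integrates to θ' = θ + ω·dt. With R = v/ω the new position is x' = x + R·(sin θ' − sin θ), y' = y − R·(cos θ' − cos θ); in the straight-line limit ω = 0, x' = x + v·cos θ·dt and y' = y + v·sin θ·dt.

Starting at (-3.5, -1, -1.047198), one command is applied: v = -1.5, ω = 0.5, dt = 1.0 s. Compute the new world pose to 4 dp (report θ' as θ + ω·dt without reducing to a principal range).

θ' = -1.0472 + 0.5·1.0 = -0.5472
R = v/ω = -1.5/0.5 = -3.0000
x' = -3.5 + -3.0000·(sin -0.5472 − sin -1.0472) = -4.5372
y' = -1 − -3.0000·(cos -0.5472 − cos -1.0472) = 0.0620

(-4.5372, 0.0620, -0.5472)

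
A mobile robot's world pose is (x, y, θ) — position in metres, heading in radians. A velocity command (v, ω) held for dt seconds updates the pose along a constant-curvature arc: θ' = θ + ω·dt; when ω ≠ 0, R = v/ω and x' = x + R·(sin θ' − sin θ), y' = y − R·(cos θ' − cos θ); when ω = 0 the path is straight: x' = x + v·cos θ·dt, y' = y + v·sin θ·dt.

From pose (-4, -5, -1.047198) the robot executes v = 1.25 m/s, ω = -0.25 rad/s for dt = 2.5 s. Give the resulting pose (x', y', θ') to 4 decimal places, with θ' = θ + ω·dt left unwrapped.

θ' = -1.0472 + -0.25·2.5 = -1.6722
R = v/ω = 1.25/-0.25 = -5.0000
x' = -4 + -5.0000·(sin -1.6722 − sin -1.0472) = -3.3558
y' = -5 − -5.0000·(cos -1.6722 − cos -1.0472) = -8.0061

(-3.3558, -8.0061, -1.6722)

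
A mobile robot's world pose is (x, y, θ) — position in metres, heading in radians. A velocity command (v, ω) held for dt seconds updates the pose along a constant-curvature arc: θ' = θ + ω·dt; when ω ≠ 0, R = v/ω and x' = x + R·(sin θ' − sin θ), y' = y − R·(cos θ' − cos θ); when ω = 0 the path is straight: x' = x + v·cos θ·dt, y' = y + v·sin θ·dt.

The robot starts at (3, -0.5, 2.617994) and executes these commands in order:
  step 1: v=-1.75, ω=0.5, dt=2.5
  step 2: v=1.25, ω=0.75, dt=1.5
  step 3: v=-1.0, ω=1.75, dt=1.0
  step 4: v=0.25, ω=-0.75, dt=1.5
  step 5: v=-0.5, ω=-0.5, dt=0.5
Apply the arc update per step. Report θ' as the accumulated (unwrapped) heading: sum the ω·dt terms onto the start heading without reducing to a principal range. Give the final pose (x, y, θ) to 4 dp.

step 1: θ'=3.8680 (R=-3.5000) → pose (7.0746, -0.0854, 3.8680)
step 2: θ'=4.9930 (R=1.6667) → pose (6.5801, -1.7929, 4.9930)
step 3: θ'=6.7430 (R=-0.5714) → pose (5.7775, -1.4391, 6.7430)
step 4: θ'=5.6180 (R=-0.3333) → pose (6.1311, -1.4755, 5.6180)
step 5: θ'=5.3680 (R=1.0000) → pose (5.9557, -1.2984, 5.3680)

(5.9557, -1.2984, 5.3680)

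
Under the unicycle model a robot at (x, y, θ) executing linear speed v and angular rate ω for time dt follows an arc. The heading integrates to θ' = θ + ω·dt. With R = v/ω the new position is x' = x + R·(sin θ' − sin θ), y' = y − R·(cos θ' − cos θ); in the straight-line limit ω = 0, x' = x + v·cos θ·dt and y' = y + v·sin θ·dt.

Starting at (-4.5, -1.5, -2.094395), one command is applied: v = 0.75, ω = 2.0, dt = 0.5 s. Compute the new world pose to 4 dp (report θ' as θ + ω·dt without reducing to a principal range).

θ' = -2.0944 + 2.0·0.5 = -1.0944
R = v/ω = 0.75/2.0 = 0.3750
x' = -4.5 + 0.3750·(sin -1.0944 − sin -2.0944) = -4.5085
y' = -1.5 − 0.3750·(cos -1.0944 − cos -2.0944) = -1.8595

(-4.5085, -1.8595, -1.0944)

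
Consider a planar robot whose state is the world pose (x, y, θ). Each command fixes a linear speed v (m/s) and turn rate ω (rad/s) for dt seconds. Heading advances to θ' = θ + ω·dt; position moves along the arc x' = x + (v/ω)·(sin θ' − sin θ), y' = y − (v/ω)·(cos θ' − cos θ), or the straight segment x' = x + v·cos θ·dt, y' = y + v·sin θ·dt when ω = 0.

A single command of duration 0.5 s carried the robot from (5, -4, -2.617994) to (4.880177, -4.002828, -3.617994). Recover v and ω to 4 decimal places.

v = 0.2500, ω = -2.0000

Δθ = -3.617994 − -2.617994 = -1.000000
ω = Δθ/dt = -1.000000/0.5 = -2.0000
R = Δx/(sin θ' − sin θ) = -0.1250
v = R·ω = -0.1250·-2.0000 = 0.2500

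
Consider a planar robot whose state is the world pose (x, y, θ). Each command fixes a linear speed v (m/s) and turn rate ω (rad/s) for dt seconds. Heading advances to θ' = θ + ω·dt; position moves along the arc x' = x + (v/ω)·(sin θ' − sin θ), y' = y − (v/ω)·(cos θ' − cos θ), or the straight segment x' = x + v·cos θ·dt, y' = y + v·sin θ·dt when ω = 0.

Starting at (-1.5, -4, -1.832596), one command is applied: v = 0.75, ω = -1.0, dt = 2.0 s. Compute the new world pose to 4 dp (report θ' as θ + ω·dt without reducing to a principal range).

(-2.7024, -4.3838, -3.8326)

θ' = -1.8326 + -1.0·2.0 = -3.8326
R = v/ω = 0.75/-1.0 = -0.7500
x' = -1.5 + -0.7500·(sin -3.8326 − sin -1.8326) = -2.7024
y' = -4 − -0.7500·(cos -3.8326 − cos -1.8326) = -4.3838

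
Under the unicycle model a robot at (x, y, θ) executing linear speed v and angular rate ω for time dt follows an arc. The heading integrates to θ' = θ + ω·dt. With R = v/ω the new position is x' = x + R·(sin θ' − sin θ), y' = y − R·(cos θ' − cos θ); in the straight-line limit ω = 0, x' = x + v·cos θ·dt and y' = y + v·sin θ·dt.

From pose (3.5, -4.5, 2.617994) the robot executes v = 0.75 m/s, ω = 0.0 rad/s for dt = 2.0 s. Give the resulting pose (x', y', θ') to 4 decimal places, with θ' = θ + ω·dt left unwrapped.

(2.2010, -3.7500, 2.6180)

θ' = 2.6180 + 0.0·2.0 = 2.6180
ω = 0 → straight: x' = 3.5 + 0.75·cos(2.6180)·2.0 = 2.2010
y' = -4.5 + 0.75·sin(2.6180)·2.0 = -3.7500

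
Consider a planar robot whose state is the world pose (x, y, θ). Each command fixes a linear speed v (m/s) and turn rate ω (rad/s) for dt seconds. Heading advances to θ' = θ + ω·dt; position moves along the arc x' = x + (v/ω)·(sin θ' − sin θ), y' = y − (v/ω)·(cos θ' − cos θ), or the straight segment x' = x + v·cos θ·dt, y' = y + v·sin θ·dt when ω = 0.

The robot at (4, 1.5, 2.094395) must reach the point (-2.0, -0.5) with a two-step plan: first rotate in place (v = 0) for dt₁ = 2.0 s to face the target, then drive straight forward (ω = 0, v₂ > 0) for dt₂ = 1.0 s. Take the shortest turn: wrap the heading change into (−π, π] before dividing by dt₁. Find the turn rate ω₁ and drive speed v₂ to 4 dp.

heading to target = atan2(-0.5−1.5, -2−4) = -2.8198
Δθ = wrap(-2.8198 − 2.0944) = 1.3689; ω₁ = Δθ/dt₁ = 0.6845
distance = √((-2−4)² + (-0.5−1.5)²) = 6.3246; v₂ = distance/dt₂ = 6.3246

ω₁ = 0.6845, v₂ = 6.3246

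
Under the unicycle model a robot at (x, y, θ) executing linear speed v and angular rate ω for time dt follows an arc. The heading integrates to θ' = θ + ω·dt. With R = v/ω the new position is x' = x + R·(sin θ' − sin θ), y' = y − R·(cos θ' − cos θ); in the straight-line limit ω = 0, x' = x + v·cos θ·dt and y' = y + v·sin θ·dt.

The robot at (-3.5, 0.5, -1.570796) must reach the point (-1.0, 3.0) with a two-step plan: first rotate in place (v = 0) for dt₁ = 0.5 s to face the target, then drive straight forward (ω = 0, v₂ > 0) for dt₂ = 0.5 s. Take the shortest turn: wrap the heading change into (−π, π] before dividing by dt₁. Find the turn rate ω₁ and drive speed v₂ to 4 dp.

ω₁ = 4.7124, v₂ = 7.0711

heading to target = atan2(3−0.5, -1−-3.5) = 0.7854
Δθ = wrap(0.7854 − -1.5708) = 2.3562; ω₁ = Δθ/dt₁ = 4.7124
distance = √((-1−-3.5)² + (3−0.5)²) = 3.5355; v₂ = distance/dt₂ = 7.0711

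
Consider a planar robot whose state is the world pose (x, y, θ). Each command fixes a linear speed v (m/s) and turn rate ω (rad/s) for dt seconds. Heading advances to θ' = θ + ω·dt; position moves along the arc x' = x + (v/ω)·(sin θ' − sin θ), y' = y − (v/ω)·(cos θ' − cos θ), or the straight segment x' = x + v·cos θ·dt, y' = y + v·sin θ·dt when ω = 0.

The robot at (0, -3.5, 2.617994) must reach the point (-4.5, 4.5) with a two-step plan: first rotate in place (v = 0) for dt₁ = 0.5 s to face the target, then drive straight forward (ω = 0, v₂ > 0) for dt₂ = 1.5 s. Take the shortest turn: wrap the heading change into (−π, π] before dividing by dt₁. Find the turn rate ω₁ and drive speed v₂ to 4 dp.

heading to target = atan2(4.5−-3.5, -4.5−0) = 2.0832
Δθ = wrap(2.0832 − 2.6180) = -0.5348; ω₁ = Δθ/dt₁ = -1.0696
distance = √((-4.5−0)² + (4.5−-3.5)²) = 9.1788; v₂ = distance/dt₂ = 6.1192

ω₁ = -1.0696, v₂ = 6.1192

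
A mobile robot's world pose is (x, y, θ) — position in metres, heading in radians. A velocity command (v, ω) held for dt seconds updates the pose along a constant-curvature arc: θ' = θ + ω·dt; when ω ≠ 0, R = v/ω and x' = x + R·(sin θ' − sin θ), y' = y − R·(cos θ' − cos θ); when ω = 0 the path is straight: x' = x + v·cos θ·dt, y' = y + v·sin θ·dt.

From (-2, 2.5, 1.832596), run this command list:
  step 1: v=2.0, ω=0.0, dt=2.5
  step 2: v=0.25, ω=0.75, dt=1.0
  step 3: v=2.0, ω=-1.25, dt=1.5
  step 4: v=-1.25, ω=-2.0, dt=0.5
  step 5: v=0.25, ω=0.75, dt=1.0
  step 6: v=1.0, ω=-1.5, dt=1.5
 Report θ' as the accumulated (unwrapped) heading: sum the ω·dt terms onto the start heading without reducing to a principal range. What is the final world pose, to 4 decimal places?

step 1: θ'=1.8326 (straight) → pose (-3.2941, 7.3296, 1.8326)
step 2: θ'=2.5826 (R=0.3333) → pose (-3.4393, 7.5260, 2.5826)
step 3: θ'=0.7076 (R=-1.6000) → pose (-3.6308, 10.0983, 0.7076)
step 4: θ'=-0.2924 (R=0.6250) → pose (-4.2172, 9.9748, -0.2924)
step 5: θ'=0.4576 (R=0.3333) → pose (-3.9738, 9.9949, 0.4576)
step 6: θ'=-1.7924 (R=-0.6667) → pose (-3.0289, 9.2503, -1.7924)

(-3.0289, 9.2503, -1.7924)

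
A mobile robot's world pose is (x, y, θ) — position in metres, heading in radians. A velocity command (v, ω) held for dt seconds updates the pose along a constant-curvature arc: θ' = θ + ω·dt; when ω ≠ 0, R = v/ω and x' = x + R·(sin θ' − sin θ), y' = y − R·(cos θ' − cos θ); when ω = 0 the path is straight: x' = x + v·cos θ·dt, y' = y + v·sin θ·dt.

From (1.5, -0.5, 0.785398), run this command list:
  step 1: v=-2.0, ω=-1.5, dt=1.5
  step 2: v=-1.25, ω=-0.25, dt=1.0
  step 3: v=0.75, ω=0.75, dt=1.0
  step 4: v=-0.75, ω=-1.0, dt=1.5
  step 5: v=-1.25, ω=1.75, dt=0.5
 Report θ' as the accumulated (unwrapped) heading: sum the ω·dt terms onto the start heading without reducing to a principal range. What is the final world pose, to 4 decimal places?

step 1: θ'=-1.4646 (R=1.3333) → pose (-0.7686, 0.3015, -1.4646)
step 2: θ'=-1.7146 (R=5.0000) → pose (-0.7452, 1.5480, -1.7146)
step 3: θ'=-0.9646 (R=1.0000) → pose (-0.5773, 0.8350, -0.9646)
step 4: θ'=-2.4646 (R=0.7500) → pose (-0.4308, 1.8469, -2.4646)
step 5: θ'=-1.5896 (R=-0.7143) → pose (-0.1641, 2.3902, -1.5896)

(-0.1641, 2.3902, -1.5896)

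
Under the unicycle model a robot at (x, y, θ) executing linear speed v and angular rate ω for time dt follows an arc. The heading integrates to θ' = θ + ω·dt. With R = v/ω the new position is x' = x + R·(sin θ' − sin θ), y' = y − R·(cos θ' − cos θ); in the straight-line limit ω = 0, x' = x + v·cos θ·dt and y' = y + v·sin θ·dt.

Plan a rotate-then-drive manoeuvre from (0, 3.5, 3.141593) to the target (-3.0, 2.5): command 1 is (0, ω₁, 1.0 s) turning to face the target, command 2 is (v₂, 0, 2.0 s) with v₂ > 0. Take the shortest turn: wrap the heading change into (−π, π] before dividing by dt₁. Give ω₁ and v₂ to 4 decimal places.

ω₁ = 0.3218, v₂ = 1.5811

heading to target = atan2(2.5−3.5, -3−0) = -2.8198
Δθ = wrap(-2.8198 − 3.1416) = 0.3218; ω₁ = Δθ/dt₁ = 0.3218
distance = √((-3−0)² + (2.5−3.5)²) = 3.1623; v₂ = distance/dt₂ = 1.5811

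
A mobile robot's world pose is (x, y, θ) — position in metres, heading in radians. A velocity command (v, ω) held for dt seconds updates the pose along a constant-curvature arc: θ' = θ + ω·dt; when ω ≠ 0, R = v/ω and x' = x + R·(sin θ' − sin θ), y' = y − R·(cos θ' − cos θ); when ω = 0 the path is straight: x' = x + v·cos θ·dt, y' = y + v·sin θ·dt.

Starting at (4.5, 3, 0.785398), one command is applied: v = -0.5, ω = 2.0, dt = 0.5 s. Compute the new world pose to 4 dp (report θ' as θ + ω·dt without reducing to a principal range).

θ' = 0.7854 + 2.0·0.5 = 1.7854
R = v/ω = -0.5/2.0 = -0.2500
x' = 4.5 + -0.2500·(sin 1.7854 − sin 0.7854) = 4.4325
y' = 3 − -0.2500·(cos 1.7854 − cos 0.7854) = 2.7700

(4.4325, 2.7700, 1.7854)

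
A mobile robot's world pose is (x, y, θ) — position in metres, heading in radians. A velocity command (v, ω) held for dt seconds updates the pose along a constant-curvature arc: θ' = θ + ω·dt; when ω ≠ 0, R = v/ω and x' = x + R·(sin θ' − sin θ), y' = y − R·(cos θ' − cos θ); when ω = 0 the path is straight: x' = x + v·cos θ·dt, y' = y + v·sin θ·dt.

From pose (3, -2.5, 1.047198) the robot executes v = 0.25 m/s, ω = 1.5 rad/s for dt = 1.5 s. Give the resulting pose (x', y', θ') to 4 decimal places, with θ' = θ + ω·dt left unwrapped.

θ' = 1.0472 + 1.5·1.5 = 3.2972
R = v/ω = 0.25/1.5 = 0.1667
x' = 3 + 0.1667·(sin 3.2972 − sin 1.0472) = 2.8298
y' = -2.5 − 0.1667·(cos 3.2972 − cos 1.0472) = -2.2520

(2.8298, -2.2520, 3.2972)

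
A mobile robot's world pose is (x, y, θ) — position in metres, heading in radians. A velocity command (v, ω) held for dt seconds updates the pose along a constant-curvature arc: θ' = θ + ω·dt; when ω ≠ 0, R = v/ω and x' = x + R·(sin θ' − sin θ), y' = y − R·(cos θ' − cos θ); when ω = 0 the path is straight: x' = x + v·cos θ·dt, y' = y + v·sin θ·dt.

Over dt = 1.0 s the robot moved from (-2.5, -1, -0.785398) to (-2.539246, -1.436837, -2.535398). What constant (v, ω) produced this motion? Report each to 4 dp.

v = 0.5000, ω = -1.7500

Δθ = -2.535398 − -0.785398 = -1.750000
ω = Δθ/dt = -1.750000/1.0 = -1.7500
R = −Δy/(cos θ' − cos θ) = -0.2857
v = R·ω = -0.2857·-1.7500 = 0.5000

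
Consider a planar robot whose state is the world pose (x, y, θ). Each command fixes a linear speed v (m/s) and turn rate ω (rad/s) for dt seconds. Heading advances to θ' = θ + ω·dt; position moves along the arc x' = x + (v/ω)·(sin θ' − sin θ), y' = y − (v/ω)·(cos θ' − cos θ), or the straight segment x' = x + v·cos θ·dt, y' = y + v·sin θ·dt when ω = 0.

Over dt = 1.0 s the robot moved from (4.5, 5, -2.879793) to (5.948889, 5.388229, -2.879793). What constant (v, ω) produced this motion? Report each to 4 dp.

v = -1.5000, ω = 0.0000

Δθ = -2.879793 − -2.879793 = 0.000000
ω = Δθ/dt = 0.000000/1.0 = 0.0000
ω = 0 → v = (Δx·cos θ + Δy·sin θ)/dt = -1.5000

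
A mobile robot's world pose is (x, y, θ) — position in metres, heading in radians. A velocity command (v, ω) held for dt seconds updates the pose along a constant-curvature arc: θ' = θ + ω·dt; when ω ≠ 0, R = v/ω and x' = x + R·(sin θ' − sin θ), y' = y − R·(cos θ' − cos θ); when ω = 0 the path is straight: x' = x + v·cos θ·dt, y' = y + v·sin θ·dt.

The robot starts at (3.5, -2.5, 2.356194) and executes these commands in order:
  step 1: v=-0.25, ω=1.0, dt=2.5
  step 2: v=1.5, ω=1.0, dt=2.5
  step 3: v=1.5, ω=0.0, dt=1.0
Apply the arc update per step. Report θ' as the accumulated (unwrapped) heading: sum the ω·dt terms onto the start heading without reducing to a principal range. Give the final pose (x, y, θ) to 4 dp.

step 1: θ'=4.8562 (R=-0.2500) → pose (3.9242, -2.2874, 4.8562)
step 2: θ'=7.3562 (R=1.5000) → pose (6.7267, -2.7887, 7.3562)
step 3: θ'=7.3562 (straight) → pose (7.4429, -1.4707, 7.3562)

(7.4429, -1.4707, 7.3562)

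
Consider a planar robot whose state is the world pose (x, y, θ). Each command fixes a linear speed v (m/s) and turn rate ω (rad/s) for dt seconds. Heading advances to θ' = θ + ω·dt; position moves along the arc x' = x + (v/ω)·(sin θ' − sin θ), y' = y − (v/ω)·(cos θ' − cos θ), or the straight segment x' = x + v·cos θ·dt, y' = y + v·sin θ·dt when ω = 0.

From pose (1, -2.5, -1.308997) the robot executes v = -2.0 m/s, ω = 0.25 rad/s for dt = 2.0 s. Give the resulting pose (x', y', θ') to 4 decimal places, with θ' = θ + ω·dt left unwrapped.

(-0.9386, 0.9512, -0.8090)

θ' = -1.3090 + 0.25·2.0 = -0.8090
R = v/ω = -2.0/0.25 = -8.0000
x' = 1 + -8.0000·(sin -0.8090 − sin -1.3090) = -0.9386
y' = -2.5 − -8.0000·(cos -0.8090 − cos -1.3090) = 0.9512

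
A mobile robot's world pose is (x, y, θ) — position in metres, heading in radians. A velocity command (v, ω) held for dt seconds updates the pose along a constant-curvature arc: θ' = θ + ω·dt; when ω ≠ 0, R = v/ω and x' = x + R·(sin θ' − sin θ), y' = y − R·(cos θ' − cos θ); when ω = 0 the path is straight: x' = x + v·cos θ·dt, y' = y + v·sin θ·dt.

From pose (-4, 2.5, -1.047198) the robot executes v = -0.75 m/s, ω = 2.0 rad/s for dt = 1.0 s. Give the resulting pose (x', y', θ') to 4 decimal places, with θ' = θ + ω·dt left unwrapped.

θ' = -1.0472 + 2.0·1.0 = 0.9528
R = v/ω = -0.75/2.0 = -0.3750
x' = -4 + -0.3750·(sin 0.9528 − sin -1.0472) = -4.6304
y' = 2.5 − -0.3750·(cos 0.9528 − cos -1.0472) = 2.5298

(-4.6304, 2.5298, 0.9528)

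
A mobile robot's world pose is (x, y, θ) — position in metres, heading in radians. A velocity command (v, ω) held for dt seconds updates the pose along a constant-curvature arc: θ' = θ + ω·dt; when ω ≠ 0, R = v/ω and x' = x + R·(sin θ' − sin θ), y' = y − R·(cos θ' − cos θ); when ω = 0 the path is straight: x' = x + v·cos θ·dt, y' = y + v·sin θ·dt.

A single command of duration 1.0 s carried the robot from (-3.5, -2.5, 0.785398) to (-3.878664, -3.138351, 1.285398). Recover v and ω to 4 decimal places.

v = -0.7500, ω = 0.5000

Δθ = 1.285398 − 0.785398 = 0.500000
ω = Δθ/dt = 0.500000/1.0 = 0.5000
R = −Δy/(cos θ' − cos θ) = -1.5000
v = R·ω = -1.5000·0.5000 = -0.7500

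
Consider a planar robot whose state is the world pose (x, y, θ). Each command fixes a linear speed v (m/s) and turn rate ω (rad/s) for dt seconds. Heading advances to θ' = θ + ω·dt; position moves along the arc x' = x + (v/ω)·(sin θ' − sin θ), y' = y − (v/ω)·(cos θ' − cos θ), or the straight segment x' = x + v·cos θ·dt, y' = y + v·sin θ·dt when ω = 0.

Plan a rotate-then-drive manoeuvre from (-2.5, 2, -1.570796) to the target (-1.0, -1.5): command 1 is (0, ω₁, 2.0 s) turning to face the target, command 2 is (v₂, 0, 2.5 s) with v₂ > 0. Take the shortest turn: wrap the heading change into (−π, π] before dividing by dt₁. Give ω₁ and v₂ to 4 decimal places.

ω₁ = 0.2024, v₂ = 1.5232

heading to target = atan2(-1.5−2, -1−-2.5) = -1.1659
Δθ = wrap(-1.1659 − -1.5708) = 0.4049; ω₁ = Δθ/dt₁ = 0.2024
distance = √((-1−-2.5)² + (-1.5−2)²) = 3.8079; v₂ = distance/dt₂ = 1.5232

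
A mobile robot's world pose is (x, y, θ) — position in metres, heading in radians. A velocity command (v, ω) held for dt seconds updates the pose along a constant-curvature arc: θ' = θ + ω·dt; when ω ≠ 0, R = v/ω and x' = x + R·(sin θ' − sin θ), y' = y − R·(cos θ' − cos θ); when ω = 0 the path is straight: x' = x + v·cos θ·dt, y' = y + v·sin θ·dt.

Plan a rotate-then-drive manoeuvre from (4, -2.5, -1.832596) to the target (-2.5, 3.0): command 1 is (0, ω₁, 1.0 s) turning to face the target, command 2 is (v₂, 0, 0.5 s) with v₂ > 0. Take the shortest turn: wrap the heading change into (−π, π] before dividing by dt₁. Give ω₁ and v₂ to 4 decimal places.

heading to target = atan2(3−-2.5, -2.5−4) = 2.4393
Δθ = wrap(2.4393 − -1.8326) = -2.0113; ω₁ = Δθ/dt₁ = -2.0113
distance = √((-2.5−4)² + (3−-2.5)²) = 8.5147; v₂ = distance/dt₂ = 17.0294

ω₁ = -2.0113, v₂ = 17.0294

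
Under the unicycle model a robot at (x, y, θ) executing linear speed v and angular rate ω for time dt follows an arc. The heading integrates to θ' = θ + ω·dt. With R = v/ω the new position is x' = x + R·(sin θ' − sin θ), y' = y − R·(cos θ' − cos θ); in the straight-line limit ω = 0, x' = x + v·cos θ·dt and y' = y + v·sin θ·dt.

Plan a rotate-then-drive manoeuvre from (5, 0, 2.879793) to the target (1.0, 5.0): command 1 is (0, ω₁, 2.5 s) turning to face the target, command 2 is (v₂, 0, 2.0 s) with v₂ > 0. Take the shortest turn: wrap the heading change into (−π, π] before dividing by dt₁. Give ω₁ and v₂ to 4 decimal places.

heading to target = atan2(5−0, 1−5) = 2.2455
Δθ = wrap(2.2455 − 2.8798) = -0.6343; ω₁ = Δθ/dt₁ = -0.2537
distance = √((1−5)² + (5−0)²) = 6.4031; v₂ = distance/dt₂ = 3.2016

ω₁ = -0.2537, v₂ = 3.2016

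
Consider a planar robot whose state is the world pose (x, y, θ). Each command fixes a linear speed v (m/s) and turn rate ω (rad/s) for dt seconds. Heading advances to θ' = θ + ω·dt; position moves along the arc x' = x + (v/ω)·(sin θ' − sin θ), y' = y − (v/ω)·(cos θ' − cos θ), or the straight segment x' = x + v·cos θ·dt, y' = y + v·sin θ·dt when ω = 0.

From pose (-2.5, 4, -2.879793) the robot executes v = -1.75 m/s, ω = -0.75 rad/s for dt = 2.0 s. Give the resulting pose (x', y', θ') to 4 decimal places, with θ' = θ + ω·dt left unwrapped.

(0.3094, 2.5080, -4.3798)

θ' = -2.8798 + -0.75·2.0 = -4.3798
R = v/ω = -1.75/-0.75 = 2.3333
x' = -2.5 + 2.3333·(sin -4.3798 − sin -2.8798) = 0.3094
y' = 4 − 2.3333·(cos -4.3798 − cos -2.8798) = 2.5080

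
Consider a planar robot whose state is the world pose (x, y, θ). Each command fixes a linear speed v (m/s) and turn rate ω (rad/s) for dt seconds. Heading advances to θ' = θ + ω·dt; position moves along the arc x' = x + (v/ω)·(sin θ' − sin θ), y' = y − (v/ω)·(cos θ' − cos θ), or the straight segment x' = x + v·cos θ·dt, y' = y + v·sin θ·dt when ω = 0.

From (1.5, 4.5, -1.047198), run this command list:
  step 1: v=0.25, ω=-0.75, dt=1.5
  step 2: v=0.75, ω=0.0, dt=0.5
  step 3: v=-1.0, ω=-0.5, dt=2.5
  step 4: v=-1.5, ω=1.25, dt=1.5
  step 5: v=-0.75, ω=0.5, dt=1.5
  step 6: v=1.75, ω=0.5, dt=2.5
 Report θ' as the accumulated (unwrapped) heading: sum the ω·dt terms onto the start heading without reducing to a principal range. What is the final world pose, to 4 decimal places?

(8.6176, 6.1180, 0.4528)

step 1: θ'=-2.1722 (R=-0.3333) → pose (1.4862, 4.1447, -2.1722)
step 2: θ'=-2.1722 (straight) → pose (1.2740, 3.8355, -2.1722)
step 3: θ'=-3.4222 (R=2.0000) → pose (3.4770, 4.6257, -3.4222)
step 4: θ'=-1.5472 (R=-1.2000) → pose (5.0090, 5.8071, -1.5472)
step 5: θ'=-0.7972 (R=-1.5000) → pose (4.5825, 6.8198, -0.7972)
step 6: θ'=0.4528 (R=3.5000) → pose (8.6176, 6.1180, 0.4528)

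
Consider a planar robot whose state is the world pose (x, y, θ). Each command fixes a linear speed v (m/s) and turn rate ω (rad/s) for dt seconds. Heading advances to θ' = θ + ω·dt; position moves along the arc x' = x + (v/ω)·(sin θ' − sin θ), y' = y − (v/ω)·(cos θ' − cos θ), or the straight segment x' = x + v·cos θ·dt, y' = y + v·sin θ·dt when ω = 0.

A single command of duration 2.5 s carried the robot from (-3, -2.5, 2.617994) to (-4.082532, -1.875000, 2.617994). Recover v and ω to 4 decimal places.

Δθ = 2.617994 − 2.617994 = 0.000000
ω = Δθ/dt = 0.000000/2.5 = 0.0000
ω = 0 → v = (Δx·cos θ + Δy·sin θ)/dt = 0.5000

v = 0.5000, ω = 0.0000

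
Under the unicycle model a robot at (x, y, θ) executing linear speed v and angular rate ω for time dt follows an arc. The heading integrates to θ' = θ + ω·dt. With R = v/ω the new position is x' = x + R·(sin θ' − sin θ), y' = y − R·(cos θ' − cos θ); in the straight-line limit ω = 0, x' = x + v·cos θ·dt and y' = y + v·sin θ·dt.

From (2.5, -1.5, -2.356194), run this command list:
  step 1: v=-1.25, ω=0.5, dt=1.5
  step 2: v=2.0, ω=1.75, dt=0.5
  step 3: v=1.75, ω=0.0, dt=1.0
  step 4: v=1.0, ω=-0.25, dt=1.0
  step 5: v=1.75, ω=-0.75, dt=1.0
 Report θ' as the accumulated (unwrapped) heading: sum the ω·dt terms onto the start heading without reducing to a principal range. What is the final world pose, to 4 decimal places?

step 1: θ'=-1.6062 (R=-2.5000) → pose (3.2307, 0.1793, -1.6062)
step 2: θ'=-0.7312 (R=1.1429) → pose (3.6097, -0.7119, -0.7312)
step 3: θ'=-0.7312 (straight) → pose (4.9123, -1.8805, -0.7312)
step 4: θ'=-0.9812 (R=-4.0000) → pose (5.5659, -2.6338, -0.9812)
step 5: θ'=-1.7312 (R=-2.3333) → pose (5.9299, -4.3039, -1.7312)

(5.9299, -4.3039, -1.7312)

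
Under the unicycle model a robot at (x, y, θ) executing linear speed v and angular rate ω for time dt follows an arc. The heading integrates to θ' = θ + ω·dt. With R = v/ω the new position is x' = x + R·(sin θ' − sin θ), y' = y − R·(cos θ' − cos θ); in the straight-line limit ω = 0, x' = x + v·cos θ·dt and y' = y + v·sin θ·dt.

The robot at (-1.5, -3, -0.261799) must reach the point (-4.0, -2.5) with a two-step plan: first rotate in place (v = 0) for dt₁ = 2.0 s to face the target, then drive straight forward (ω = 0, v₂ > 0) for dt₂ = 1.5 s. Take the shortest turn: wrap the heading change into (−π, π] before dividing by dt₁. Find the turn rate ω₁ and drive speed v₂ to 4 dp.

heading to target = atan2(-2.5−-3, -4−-1.5) = 2.9442
Δθ = wrap(2.9442 − -0.2618) = -3.0772; ω₁ = Δθ/dt₁ = -1.5386
distance = √((-4−-1.5)² + (-2.5−-3)²) = 2.5495; v₂ = distance/dt₂ = 1.6997

ω₁ = -1.5386, v₂ = 1.6997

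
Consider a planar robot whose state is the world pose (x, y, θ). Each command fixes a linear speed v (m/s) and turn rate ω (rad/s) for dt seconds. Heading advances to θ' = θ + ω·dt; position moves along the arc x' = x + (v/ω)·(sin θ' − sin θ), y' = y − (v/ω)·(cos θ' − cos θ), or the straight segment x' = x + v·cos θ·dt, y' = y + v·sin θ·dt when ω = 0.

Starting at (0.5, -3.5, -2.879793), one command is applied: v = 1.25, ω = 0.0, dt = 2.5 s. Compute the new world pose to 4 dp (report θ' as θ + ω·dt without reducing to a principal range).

θ' = -2.8798 + 0.0·2.5 = -2.8798
ω = 0 → straight: x' = 0.5 + 1.25·cos(-2.8798)·2.5 = -2.5185
y' = -3.5 + 1.25·sin(-2.8798)·2.5 = -4.3088

(-2.5185, -4.3088, -2.8798)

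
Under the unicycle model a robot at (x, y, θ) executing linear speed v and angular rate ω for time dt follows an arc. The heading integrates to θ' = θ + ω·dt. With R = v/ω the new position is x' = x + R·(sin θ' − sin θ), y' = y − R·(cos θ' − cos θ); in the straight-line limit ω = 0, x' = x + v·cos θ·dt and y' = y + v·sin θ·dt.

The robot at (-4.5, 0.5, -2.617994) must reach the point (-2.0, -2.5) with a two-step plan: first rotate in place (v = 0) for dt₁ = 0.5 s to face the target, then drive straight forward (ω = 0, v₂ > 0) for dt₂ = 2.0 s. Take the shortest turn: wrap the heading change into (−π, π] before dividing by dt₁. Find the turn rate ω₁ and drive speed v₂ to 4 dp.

ω₁ = 3.4839, v₂ = 1.9526

heading to target = atan2(-2.5−0.5, -2−-4.5) = -0.8761
Δθ = wrap(-0.8761 − -2.6180) = 1.7419; ω₁ = Δθ/dt₁ = 3.4839
distance = √((-2−-4.5)² + (-2.5−0.5)²) = 3.9051; v₂ = distance/dt₂ = 1.9526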